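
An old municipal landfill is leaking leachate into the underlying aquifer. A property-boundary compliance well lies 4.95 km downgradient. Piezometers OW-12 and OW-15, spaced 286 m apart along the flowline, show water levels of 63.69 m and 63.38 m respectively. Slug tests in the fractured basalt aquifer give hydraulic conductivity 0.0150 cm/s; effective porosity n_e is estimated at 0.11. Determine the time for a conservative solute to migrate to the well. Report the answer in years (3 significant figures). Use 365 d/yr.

106 years

Hydraulic gradient i = (63.69 − 63.38) / 286 = 0.31 / 286 = 0.001084
K = 0.0150 cm/s × 864 = 12.96 m/d
Darcy flux q = K·i = 12.96 × 0.001084 = 0.01405 m/d
Average linear velocity = 0.01405 / 0.11 = 0.1277 m/d
L = 4.95 km = 4950 m
t = L / v = 4950 / 0.1277 = 38760 d
   = 38760 / 365 = 106 yr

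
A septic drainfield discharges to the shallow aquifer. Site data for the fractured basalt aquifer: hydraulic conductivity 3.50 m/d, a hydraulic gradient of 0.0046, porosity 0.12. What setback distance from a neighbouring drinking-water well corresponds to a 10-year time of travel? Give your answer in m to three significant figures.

Darcy flux q = K·i = 3.50 × 0.0046 = 0.01610 m/d
v = Ki/n = 3.50·0.0046/0.12 = 0.1342 m/d
T = 10 yr × 365 = 3650 d
L = v × T = 0.1342 × 3650 = 489.7 m

490 m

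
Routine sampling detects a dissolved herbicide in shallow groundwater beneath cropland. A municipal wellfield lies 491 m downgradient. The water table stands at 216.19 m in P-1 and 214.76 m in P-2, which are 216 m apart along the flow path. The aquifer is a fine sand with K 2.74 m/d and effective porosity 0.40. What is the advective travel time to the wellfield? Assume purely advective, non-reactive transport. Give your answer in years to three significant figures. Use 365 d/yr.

29.7 years

Hydraulic gradient i = (216.19 − 214.76) / 216 = 1.43 / 216 = 0.006620
q = Ki = 2.74 × 0.006620 = 0.01814 m/d
v = Ki/n = 2.74·0.006620/0.40 = 0.04535 m/d
t = L / v = 491 / 0.04535 = 10830 d
   = 10830 / 365 = 29.7 yr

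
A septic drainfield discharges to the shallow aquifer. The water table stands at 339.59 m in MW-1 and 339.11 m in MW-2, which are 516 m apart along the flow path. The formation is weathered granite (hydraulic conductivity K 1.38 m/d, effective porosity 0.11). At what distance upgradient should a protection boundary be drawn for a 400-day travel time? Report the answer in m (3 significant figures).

Hydraulic gradient i = (339.59 − 339.11) / 516 = 0.48 / 516 = 9.302e-4
q = Ki = 1.38 × 9.302e-4 = 0.001284 m/d
Seepage velocity v = q / n = 0.001284 / 0.11 = 0.01167 m/d
L = v × T = 0.01167 × 400 = 4.668 m

4.67 m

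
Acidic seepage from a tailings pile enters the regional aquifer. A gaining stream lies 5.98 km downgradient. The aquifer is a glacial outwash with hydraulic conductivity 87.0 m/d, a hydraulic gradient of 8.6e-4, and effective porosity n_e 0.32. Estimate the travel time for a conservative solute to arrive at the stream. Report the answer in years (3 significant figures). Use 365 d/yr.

Specific discharge q = 87.0 × 8.6e-4 = 0.07482 m/d
v_s = q/n_e = 0.07482/0.32 = 0.2338 m/d
L = 5.98 km = 5980 m
t = L / v = 5980 / 0.2338 = 25580 d
   = 25580 / 365 = 70.1 yr

70.1 years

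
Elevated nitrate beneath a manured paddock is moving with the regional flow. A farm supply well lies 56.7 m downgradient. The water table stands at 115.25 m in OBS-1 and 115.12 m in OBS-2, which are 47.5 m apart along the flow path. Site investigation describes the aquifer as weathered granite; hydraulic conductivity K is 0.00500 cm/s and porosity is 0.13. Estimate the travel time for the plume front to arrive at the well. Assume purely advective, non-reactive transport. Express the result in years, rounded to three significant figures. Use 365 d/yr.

1.71 years

Hydraulic gradient i = (115.25 − 115.12) / 47.5 = 0.13 / 47.5 = 0.002737
K = 0.00500 cm/s × 864 = 4.320 m/d
Darcy flux q = K·i = 4.320 × 0.002737 = 0.01182 m/d
Average linear velocity = 0.01182 / 0.13 = 0.09095 m/d
t = L / v = 56.7 / 0.09095 = 623.4 d
   = 623.4 / 365 = 1.71 yr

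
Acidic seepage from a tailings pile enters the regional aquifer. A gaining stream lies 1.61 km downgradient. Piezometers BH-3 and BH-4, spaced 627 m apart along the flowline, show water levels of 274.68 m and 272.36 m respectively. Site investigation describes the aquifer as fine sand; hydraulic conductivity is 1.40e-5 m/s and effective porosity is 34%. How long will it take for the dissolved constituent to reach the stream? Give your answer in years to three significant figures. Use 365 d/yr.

Hydraulic gradient i = (274.68 − 272.36) / 627 = 2.32 / 627 = 0.003700
K = 1.40e-5 m/s × 86400 s/d = 1.210 m/d
Darcy flux q = K·i = 1.210 × 0.003700 = 0.004476 m/d
Seepage velocity v = q / n = 0.004476 / 0.34 = 0.01316 m/d
L = 1.61 km = 1610 m
t = L / v = 1610 / 0.01316 = 122300 d
   = 122300 / 365 = 335 yr

335 years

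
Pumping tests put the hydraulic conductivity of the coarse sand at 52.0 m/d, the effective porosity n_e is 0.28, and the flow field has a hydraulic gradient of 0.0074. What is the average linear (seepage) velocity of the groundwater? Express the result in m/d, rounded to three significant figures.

1.37 m/d

Specific discharge q = 52.0 × 0.0074 = 0.3848 m/d
v_s = q/n_e = 0.3848/0.28 = 1.374 m/d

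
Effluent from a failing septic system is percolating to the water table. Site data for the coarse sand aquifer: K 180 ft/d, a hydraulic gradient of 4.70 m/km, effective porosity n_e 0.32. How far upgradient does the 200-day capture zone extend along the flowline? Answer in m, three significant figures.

161 m

K = 180 ft/d × 0.3048 = 54.86 m/d
Specific discharge q = 54.86 × 0.0047 = 0.2579 m/d
Seepage velocity v = q / n = 0.2579 / 0.32 = 0.8058 m/d
L = v × T = 0.8058 × 200 = 161.2 m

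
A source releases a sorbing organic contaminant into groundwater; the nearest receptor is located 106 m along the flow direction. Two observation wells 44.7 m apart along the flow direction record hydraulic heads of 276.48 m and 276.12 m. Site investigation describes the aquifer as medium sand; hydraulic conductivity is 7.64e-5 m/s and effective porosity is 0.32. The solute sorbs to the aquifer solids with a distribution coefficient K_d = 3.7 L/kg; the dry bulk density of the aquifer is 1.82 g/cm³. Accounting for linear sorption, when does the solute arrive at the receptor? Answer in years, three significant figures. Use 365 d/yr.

38.5 years

Hydraulic gradient i = (276.48 − 276.12) / 44.7 = 0.36 / 44.7 = 0.008054
K = 7.64e-5 m/s × 86400 s/d = 6.601 m/d
q = Ki = 6.601 × 0.008054 = 0.05316 m/d
Average linear velocity = 0.05316 / 0.32 = 0.1661 m/d
Retardation R = 1 + ρ_b·K_d/n = 1 + 1.82×3.7/0.32 = 22.04
Contaminant velocity v_c = v/R = 0.1661/22.04 = 0.007536 m/d
t = L/v_c = 106/0.007536 = 14060 d
   = 14060/365 = 38.5 yr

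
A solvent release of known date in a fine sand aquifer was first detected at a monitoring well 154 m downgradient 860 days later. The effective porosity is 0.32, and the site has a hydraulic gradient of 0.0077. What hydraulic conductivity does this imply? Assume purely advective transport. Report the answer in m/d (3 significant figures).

7.44 m/d

v = L / t = 154 / 860 = 0.1791 m/d
K = v · n / i = 0.1791 × 0.32 / 0.0077 = 7.44 m/d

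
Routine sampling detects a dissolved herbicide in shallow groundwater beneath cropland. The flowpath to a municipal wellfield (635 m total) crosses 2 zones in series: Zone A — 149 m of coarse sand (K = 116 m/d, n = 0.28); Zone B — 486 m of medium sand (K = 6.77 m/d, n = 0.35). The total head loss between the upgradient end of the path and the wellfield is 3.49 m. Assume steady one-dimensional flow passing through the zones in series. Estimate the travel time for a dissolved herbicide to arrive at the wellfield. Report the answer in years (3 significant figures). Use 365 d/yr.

Continuity: the same q passes through each zone, so ΔH = q·Σ(L_j/K_j) — the zones act as resistances in series.
Σ(L/K) = 149/116 + 486/6.77 = 1.284 + 71.79 = 73.07 d
q = ΔH / Σ(L/K) = 3.49 / 73.07 = 0.04776 m/d (same in every zone)
Zone A: v = q/n = 0.04776/0.28 = 0.1706 m/d → t_A = 149/0.1706 = 873.5 d
Zone B: v = q/n = 0.04776/0.35 = 0.1365 m/d → t_B = 486/0.1365 = 3561 d
Total t = 873.5 + 3561 = 4435 d
   = 4435 / 365 = 12.2 yr

12.2 years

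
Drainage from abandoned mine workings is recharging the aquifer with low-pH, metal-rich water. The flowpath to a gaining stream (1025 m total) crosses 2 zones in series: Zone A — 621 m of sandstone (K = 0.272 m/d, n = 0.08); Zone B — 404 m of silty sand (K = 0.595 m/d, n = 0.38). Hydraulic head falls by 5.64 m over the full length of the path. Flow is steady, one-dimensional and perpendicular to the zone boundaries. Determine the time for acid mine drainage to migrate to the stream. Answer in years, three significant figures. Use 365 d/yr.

Steady 1-D flow in series ⇒ the Darcy flux q is identical in every zone and the zone head losses add (resistances L/K in series).
Σ(L/K) = 621/0.272 + 404/0.595 = 2283 + 679.0 = 2962 d
q = ΔH / Σ(L/K) = 5.64 / 2962 = 0.001904 m/d (same in every zone)
Zone A: v = q/n = 0.001904/0.08 = 0.02380 m/d → t_A = 621/0.02380 = 26090 d
Zone B: v = q/n = 0.001904/0.38 = 0.005011 m/d → t_B = 404/0.005011 = 80630 d
Total t = 26090 + 80630 = 106700 d
   = 106700 / 365 = 292 yr

292 years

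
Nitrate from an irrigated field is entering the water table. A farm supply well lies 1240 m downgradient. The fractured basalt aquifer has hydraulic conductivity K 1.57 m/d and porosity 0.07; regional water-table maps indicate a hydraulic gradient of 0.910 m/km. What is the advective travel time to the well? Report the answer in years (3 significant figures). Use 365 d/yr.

Darcy flux q = K·i = 1.57 × 9.1e-4 = 0.001429 m/d
Seepage velocity v = q / n = 0.001429 / 0.07 = 0.02041 m/d
t = L / v = 1240 / 0.02041 = 60750 d
   = 60750 / 365 = 166 yr

166 years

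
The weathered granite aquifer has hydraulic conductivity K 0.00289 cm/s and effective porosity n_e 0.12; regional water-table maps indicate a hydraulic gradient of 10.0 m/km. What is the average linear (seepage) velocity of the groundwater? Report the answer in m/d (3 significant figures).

K = 0.00289 cm/s × 864 = 2.497 m/d
Specific discharge q = 2.497 × 0.010 = 0.02497 m/d
Average linear velocity = 0.02497 / 0.12 = 0.2081 m/d

0.208 m/d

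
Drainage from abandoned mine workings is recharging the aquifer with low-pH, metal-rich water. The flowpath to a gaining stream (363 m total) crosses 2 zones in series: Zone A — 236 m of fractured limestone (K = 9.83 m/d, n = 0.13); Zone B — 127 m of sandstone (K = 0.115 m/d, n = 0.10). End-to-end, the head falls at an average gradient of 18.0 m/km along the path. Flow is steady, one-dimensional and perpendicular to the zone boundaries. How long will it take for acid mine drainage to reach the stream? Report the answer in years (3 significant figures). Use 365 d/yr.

Continuity: the same q passes through each zone, so ΔH = q·Σ(L_j/K_j) — the zones act as resistances in series.
Σ(L/K) = 236/9.83 + 127/0.115 = 24.01 + 1104 = 1128 d
K_eq = L_total / Σ(L/K) = 363 / 1128 = 0.3217 m/d
q = K_eq · i = 0.3217 × 0.018 = 0.005791 m/d (same in every zone)
Zone A: v = q/n = 0.005791/0.13 = 0.04454 m/d → t_A = 236/0.04454 = 5298 d
Zone B: v = q/n = 0.005791/0.10 = 0.05791 m/d → t_B = 127/0.05791 = 2193 d
Total t = 5298 + 2193 = 7491 d
   = 7491 / 365 = 20.5 yr

20.5 years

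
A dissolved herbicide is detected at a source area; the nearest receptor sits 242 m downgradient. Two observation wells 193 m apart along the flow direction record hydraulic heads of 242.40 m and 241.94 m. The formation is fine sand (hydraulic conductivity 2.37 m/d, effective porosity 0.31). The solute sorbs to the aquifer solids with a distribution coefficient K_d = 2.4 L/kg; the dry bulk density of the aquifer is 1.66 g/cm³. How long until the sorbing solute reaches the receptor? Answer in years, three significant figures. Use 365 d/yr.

504 years

Hydraulic gradient i = (242.40 − 241.94) / 193 = 0.46 / 193 = 0.002383
q = Ki = 2.37 × 0.002383 = 0.005649 m/d
v = Ki/n = 2.37·0.002383/0.31 = 0.01822 m/d
Retardation R = 1 + ρ_b·K_d/n = 1 + 1.66×2.4/0.31 = 13.85
Contaminant velocity v_c = v/R = 0.01822/13.85 = 0.001315 m/d
t = L/v_c = 242/0.001315 = 184000 d
   = 184000/365 = 504 yr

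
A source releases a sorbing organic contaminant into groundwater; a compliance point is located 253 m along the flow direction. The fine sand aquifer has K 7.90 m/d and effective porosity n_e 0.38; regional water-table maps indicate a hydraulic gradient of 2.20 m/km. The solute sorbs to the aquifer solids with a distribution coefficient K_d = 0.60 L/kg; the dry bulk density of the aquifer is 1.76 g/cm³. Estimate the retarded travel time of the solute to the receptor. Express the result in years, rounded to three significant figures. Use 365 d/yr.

q = Ki = 7.90 × 0.0022 = 0.01738 m/d
Seepage velocity v = q / n = 0.01738 / 0.38 = 0.04574 m/d
Retardation R = 1 + ρ_b·K_d/n = 1 + 1.76×0.60/0.38 = 3.779
Contaminant velocity v_c = v/R = 0.04574/3.779 = 0.01210 m/d
t = L/v_c = 253/0.01210 = 20900 d
   = 20900/365 = 57.3 yr

57.3 years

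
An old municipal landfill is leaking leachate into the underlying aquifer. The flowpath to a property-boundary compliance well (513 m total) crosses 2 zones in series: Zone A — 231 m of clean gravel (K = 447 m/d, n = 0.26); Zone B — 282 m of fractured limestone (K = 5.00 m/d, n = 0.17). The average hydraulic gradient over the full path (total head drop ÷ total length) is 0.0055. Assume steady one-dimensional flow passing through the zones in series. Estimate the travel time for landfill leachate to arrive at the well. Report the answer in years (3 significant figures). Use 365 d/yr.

Steady 1-D flow in series ⇒ the Darcy flux q is identical in every zone and the zone head losses add (resistances L/K in series).
Σ(L/K) = 231/447 + 282/5.00 = 0.5168 + 56.40 = 56.92 d
K_eq = L_total / Σ(L/K) = 513 / 56.92 = 9.013 m/d
q = K_eq · i = 9.013 × 0.0055 = 0.04957 m/d (same in every zone)
Zone A: v = q/n = 0.04957/0.26 = 0.1907 m/d → t_A = 231/0.1907 = 1212 d
Zone B: v = q/n = 0.04957/0.17 = 0.2916 m/d → t_B = 282/0.2916 = 967.1 d
Total t = 1212 + 967.1 = 2179 d
   = 2179 / 365 = 5.97 yr

5.97 years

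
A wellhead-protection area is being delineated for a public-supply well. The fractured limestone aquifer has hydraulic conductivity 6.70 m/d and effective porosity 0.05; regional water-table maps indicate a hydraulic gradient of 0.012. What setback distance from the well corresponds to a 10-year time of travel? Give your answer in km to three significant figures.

Specific discharge q = 6.70 × 0.012 = 0.08040 m/d
v = Ki/n = 6.70·0.012/0.05 = 1.608 m/d
T = 10 yr × 365 = 3650 d
L = v × T = 1.608 × 3650 = 5869 m
   = 5.87 km

5.87 km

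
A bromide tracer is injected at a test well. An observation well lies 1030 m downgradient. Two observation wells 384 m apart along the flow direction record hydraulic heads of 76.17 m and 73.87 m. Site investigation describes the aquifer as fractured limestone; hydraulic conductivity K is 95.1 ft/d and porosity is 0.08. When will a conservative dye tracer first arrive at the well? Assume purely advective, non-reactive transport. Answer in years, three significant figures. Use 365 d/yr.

1.30 years

Hydraulic gradient i = (76.17 − 73.87) / 384 = 2.30 / 384 = 0.005990
K = 95.1 ft/d × 0.3048 = 28.99 m/d
Specific discharge q = 28.99 × 0.005990 = 0.1736 m/d
v = Ki/n = 28.99·0.005990/0.08 = 2.170 m/d
t = L / v = 1030 / 2.170 = 474.6 d
   = 474.6 / 365 = 1.30 yr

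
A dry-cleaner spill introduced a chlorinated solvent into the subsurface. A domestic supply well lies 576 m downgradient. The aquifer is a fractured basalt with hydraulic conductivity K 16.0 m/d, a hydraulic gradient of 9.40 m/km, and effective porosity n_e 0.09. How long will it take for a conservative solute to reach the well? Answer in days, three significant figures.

345 days

q = Ki = 16.0 × 0.0094 = 0.1504 m/d
v = Ki/n = 16.0·0.0094/0.09 = 1.671 m/d
t = L / v = 576 / 1.671 = 344.7 d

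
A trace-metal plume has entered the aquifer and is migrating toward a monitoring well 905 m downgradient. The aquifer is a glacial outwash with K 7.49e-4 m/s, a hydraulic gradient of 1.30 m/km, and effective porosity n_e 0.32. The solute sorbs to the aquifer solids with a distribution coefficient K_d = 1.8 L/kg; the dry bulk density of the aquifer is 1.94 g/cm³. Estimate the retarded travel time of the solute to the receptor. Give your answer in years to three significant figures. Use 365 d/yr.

K = 7.49e-4 m/s × 86400 s/d = 64.71 m/d
Darcy flux q = K·i = 64.71 × 0.0013 = 0.08413 m/d
Average linear velocity = 0.08413 / 0.32 = 0.2629 m/d
Retardation R = 1 + ρ_b·K_d/n = 1 + 1.94×1.8/0.32 = 11.91
Contaminant velocity v_c = v/R = 0.2629/11.91 = 0.02207 m/d
t = L/v_c = 905/0.02207 = 41010 d
   = 41010/365 = 112 yr

112 years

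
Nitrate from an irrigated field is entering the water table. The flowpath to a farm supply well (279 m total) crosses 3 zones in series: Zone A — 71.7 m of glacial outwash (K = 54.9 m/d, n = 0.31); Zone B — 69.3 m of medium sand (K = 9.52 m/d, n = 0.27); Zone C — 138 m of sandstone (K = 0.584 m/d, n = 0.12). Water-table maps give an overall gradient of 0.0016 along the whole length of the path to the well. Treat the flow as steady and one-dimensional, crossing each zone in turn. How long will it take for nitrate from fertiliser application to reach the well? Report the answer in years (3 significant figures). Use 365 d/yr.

Continuity: the same q passes through each zone, so ΔH = q·Σ(L_j/K_j) — the zones act as resistances in series.
Σ(L/K) = 71.7/54.9 + 69.3/9.52 + 138/0.584 = 1.306 + 7.279 + 236.3 = 244.9 d
K_eq = L_total / Σ(L/K) = 279 / 244.9 = 1.139 m/d
q = K_eq · i = 1.139 × 0.0016 = 0.001823 m/d (same in every zone)
Zone A: v = q/n = 0.001823/0.31 = 0.005880 m/d → t_A = 71.7/0.005880 = 12190 d
Zone B: v = q/n = 0.001823/0.27 = 0.006751 m/d → t_B = 69.3/0.006751 = 10260 d
Zone C: v = q/n = 0.001823/0.12 = 0.01519 m/d → t_C = 138/0.01519 = 9085 d
Total t = 12190 + 10260 + 9085 = 31540 d
   = 31540 / 365 = 86.4 yr

86.4 years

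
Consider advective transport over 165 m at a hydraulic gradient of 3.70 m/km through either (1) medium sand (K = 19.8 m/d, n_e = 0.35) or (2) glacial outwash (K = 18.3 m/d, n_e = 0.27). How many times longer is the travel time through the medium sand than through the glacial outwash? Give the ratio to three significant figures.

Unit 1 (medium sand): v = 19.8×0.0037/0.35 = 0.2093 m/d, t = 165/0.2093 = 788.3 d
Unit 2 (glacial outwash): v = 18.3×0.0037/0.27 = 0.2508 m/d, t = 165/0.2508 = 658.0 d
t(medium sand) / t(glacial outwash) = 788.3/658.0 = 1.20

1.20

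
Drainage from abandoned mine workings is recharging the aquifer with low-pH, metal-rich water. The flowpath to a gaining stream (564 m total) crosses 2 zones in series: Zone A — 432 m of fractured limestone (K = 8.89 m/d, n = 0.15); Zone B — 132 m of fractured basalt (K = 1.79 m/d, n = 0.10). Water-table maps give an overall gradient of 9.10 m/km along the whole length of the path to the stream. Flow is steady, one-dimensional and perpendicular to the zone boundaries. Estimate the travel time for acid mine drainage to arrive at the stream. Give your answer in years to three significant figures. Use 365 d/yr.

Continuity: the same q passes through each zone, so ΔH = q·Σ(L_j/K_j) — the zones act as resistances in series.
Σ(L/K) = 432/8.89 + 132/1.79 = 48.59 + 73.74 = 122.3 d
K_eq = L_total / Σ(L/K) = 564 / 122.3 = 4.610 m/d
q = K_eq · i = 4.610 × 0.0091 = 0.04195 m/d (same in every zone)
Zone A: v = q/n = 0.04195/0.15 = 0.2797 m/d → t_A = 432/0.2797 = 1545 d
Zone B: v = q/n = 0.04195/0.10 = 0.4195 m/d → t_B = 132/0.4195 = 314.6 d
Total t = 1545 + 314.6 = 1859 d
   = 1859 / 365 = 5.09 yr

5.09 years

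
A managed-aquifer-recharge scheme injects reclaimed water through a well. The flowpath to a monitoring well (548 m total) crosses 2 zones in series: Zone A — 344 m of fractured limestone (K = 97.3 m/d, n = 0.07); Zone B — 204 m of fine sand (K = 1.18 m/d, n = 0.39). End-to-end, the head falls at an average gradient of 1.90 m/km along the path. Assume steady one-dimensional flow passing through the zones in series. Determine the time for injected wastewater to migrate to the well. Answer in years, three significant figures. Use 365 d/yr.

48.1 years

Steady 1-D flow in series ⇒ the Darcy flux q is identical in every zone and the zone head losses add (resistances L/K in series).
Σ(L/K) = 344/97.3 + 204/1.18 = 3.535 + 172.9 = 176.4 d
K_eq = L_total / Σ(L/K) = 548 / 176.4 = 3.106 m/d
q = K_eq · i = 3.106 × 0.0019 = 0.005902 m/d (same in every zone)
Zone A: v = q/n = 0.005902/0.07 = 0.08431 m/d → t_A = 344/0.08431 = 4080 d
Zone B: v = q/n = 0.005902/0.39 = 0.01513 m/d → t_B = 204/0.01513 = 13480 d
Total t = 4080 + 13480 = 17560 d
   = 17560 / 365 = 48.1 yr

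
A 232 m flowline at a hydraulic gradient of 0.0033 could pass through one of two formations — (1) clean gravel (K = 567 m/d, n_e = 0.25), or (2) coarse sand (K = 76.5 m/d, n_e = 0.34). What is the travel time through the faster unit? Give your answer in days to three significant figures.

31.0 days

Unit 1 (clean gravel): v = 567×0.0033/0.25 = 7.484 m/d, t = 232/7.484 = 31.00 d
Unit 2 (coarse sand): v = 76.5×0.0033/0.34 = 0.7425 m/d, t = 232/0.7425 = 312.5 d
Faster unit: t = 31.0 d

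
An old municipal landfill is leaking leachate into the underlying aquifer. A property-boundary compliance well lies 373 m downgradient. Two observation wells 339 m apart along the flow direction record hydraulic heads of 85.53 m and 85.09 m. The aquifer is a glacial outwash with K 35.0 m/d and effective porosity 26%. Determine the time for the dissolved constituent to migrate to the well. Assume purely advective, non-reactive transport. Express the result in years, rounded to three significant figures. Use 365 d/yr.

Hydraulic gradient i = (85.53 − 85.09) / 339 = 0.44 / 339 = 0.001298
q = Ki = 35.0 × 0.001298 = 0.04543 m/d
v = Ki/n = 35.0·0.001298/0.26 = 0.1747 m/d
t = L / v = 373 / 0.1747 = 2135 d
   = 2135 / 365 = 5.85 yr

5.85 years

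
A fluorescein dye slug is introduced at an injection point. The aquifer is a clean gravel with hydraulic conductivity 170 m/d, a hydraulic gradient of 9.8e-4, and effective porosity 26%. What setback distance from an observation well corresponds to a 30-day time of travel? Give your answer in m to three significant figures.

19.2 m

Darcy flux q = K·i = 170 × 9.8e-4 = 0.1666 m/d
Seepage velocity v = q / n = 0.1666 / 0.26 = 0.6408 m/d
L = v × T = 0.6408 × 30 = 19.22 m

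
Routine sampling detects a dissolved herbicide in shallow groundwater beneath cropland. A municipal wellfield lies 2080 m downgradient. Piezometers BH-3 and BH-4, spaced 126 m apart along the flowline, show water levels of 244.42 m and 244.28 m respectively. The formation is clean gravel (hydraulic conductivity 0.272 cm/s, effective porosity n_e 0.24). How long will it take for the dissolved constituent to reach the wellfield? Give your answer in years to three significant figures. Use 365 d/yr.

5.24 years

Hydraulic gradient i = (244.42 − 244.28) / 126 = 0.14 / 126 = 0.001111
K = 0.272 cm/s × 864 = 235.0 m/d
Darcy flux q = K·i = 235.0 × 0.001111 = 0.2611 m/d
v_s = q/n_e = 0.2611/0.24 = 1.088 m/d
t = L / v = 2080 / 1.088 = 1912 d
   = 1912 / 365 = 5.24 yr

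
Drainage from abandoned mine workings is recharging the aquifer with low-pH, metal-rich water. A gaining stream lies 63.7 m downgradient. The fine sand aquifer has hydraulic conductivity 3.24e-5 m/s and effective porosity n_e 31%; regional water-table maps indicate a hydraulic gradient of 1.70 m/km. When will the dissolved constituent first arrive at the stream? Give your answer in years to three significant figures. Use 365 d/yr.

K = 3.24e-5 m/s × 86400 s/d = 2.799 m/d
q = Ki = 2.799 × 0.0017 = 0.004759 m/d
v_s = q/n_e = 0.004759/0.31 = 0.01535 m/d
t = L / v = 63.7 / 0.01535 = 4149 d
   = 4149 / 365 = 11.4 yr

11.4 years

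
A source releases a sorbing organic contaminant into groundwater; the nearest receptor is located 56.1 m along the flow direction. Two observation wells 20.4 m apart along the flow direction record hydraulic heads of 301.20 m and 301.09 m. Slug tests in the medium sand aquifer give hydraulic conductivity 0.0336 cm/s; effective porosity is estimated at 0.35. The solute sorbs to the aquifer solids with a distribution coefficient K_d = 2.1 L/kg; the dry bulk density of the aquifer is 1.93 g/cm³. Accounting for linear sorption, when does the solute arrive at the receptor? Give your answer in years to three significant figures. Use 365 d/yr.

4.32 years

Hydraulic gradient i = (301.20 − 301.09) / 20.4 = 0.11 / 20.4 = 0.005392
K = 0.0336 cm/s × 864 = 29.03 m/d
Darcy flux q = K·i = 29.03 × 0.005392 = 0.1565 m/d
v_s = q/n_e = 0.1565/0.35 = 0.4472 m/d
Retardation R = 1 + ρ_b·K_d/n = 1 + 1.93×2.1/0.35 = 12.58
Contaminant velocity v_c = v/R = 0.4472/12.58 = 0.03555 m/d
t = L/v_c = 56.1/0.03555 = 1578 d
   = 1578/365 = 4.32 yr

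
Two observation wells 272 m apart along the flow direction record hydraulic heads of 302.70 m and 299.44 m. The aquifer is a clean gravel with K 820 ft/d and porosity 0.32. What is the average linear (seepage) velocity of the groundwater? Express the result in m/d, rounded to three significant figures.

9.36 m/d

Hydraulic gradient i = (302.70 − 299.44) / 272 = 3.26 / 272 = 0.01199
K = 820 ft/d × 0.3048 = 249.9 m/d
Specific discharge q = 249.9 × 0.01199 = 2.996 m/d
v_s = q/n_e = 2.996/0.32 = 9.361 m/d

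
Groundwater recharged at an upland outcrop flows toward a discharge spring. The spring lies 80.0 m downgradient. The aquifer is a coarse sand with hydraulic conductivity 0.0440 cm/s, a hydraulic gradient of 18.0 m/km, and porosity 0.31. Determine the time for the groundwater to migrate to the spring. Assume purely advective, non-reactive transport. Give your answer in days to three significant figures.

36.2 days

K = 0.0440 cm/s × 864 = 38.02 m/d
Darcy flux q = K·i = 38.02 × 0.018 = 0.6843 m/d
v = Ki/n = 38.02·0.018/0.31 = 2.207 m/d
t = L / v = 80.0 / 2.207 = 36.24 d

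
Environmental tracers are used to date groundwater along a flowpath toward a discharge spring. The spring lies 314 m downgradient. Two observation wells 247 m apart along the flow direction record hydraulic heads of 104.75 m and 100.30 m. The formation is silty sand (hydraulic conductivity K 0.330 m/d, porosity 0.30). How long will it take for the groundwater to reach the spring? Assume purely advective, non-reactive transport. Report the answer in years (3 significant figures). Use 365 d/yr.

Hydraulic gradient i = (104.75 − 100.30) / 247 = 4.45 / 247 = 0.01802
Specific discharge q = 0.330 × 0.01802 = 0.005945 m/d
Seepage velocity v = q / n = 0.005945 / 0.30 = 0.01982 m/d
t = L / v = 314 / 0.01982 = 15840 d
   = 15840 / 365 = 43.4 yr

43.4 years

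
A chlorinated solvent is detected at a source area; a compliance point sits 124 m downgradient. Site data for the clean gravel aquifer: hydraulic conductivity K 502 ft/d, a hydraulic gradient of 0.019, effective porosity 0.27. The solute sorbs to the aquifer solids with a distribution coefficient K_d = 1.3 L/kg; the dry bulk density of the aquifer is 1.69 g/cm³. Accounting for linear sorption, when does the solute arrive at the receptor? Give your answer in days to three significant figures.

K = 502 ft/d × 0.3048 = 153.0 m/d
Specific discharge q = 153.0 × 0.019 = 2.907 m/d
Average linear velocity = 2.907 / 0.27 = 10.77 m/d
Retardation R = 1 + ρ_b·K_d/n = 1 + 1.69×1.3/0.27 = 9.137
Contaminant velocity v_c = v/R = 10.77/9.137 = 1.178 m/d
t = L/v_c = 124/1.178 = 105.2 d

105 days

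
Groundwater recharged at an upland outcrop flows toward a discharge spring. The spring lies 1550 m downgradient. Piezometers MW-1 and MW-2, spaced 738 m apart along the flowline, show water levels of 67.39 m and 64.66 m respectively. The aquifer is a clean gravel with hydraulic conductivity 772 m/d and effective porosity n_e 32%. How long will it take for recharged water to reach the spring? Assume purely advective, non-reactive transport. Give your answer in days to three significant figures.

174 days

Hydraulic gradient i = (67.39 − 64.66) / 738 = 2.73 / 738 = 0.003699
Specific discharge q = 772 × 0.003699 = 2.856 m/d
Seepage velocity v = q / n = 2.856 / 0.32 = 8.924 m/d
t = L / v = 1550 / 8.924 = 173.7 d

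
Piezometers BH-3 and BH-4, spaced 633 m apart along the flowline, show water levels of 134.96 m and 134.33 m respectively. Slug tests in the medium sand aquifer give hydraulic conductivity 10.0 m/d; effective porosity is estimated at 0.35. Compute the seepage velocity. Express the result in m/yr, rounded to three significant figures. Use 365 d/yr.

Hydraulic gradient i = (134.96 − 134.33) / 633 = 0.63 / 633 = 9.953e-4
q = Ki = 10.0 × 9.953e-4 = 0.009953 m/d
Seepage velocity v = q / n = 0.009953 / 0.35 = 0.02844 m/d
   = 0.02844 × 365 = 10.4 m/yr

10.4 m/yr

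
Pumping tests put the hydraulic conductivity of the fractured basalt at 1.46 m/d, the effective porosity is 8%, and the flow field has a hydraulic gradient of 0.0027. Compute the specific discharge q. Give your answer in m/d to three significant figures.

0.00394 m/d

q = Ki = 1.46 × 0.0027 = 0.003942 m/d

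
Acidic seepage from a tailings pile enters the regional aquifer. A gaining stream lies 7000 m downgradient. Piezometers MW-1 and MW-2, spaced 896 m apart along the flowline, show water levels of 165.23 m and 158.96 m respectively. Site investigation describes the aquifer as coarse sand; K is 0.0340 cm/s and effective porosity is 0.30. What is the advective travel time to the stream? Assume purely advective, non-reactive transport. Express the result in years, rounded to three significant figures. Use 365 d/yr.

28.0 years

Hydraulic gradient i = (165.23 − 158.96) / 896 = 6.27 / 896 = 0.006998
K = 0.0340 cm/s × 864 = 29.38 m/d
Specific discharge q = 29.38 × 0.006998 = 0.2056 m/d
v_s = q/n_e = 0.2056/0.30 = 0.6852 m/d
t = L / v = 7000 / 0.6852 = 10220 d
   = 10220 / 365 = 28.0 yr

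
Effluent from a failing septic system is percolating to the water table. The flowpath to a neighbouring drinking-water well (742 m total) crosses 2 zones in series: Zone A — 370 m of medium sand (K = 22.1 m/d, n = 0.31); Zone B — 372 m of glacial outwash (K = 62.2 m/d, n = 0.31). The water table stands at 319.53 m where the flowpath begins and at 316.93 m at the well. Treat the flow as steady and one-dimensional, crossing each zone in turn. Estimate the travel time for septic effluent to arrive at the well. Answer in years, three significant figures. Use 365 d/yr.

5.51 years

Total head drop ΔH = 319.53 − 316.93 = 2.60 m
Steady 1-D flow in series ⇒ the Darcy flux q is identical in every zone and the zone head losses add (resistances L/K in series).
Σ(L/K) = 370/22.1 + 372/62.2 = 16.74 + 5.981 = 22.72 d
q = ΔH / Σ(L/K) = 2.60 / 22.72 = 0.1144 m/d (same in every zone)
Zone A: v = q/n = 0.1144/0.31 = 0.3691 m/d → t_A = 370/0.3691 = 1002 d
Zone B: v = q/n = 0.1144/0.31 = 0.3691 m/d → t_B = 372/0.3691 = 1008 d
Total t = 1002 + 1008 = 2010 d
   = 2010 / 365 = 5.51 yr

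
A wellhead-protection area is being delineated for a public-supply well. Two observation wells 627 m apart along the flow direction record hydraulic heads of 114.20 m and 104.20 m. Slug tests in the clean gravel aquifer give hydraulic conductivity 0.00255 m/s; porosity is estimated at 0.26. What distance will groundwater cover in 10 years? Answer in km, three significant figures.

49.3 km

Hydraulic gradient i = (114.20 − 104.20) / 627 = 10.00 / 627 = 0.01595
K = 0.00255 m/s × 86400 s/d = 220.3 m/d
Specific discharge q = 220.3 × 0.01595 = 3.514 m/d
v_s = q/n_e = 3.514/0.26 = 13.51 m/d
T = 10 yr × 365 = 3650 d
L = v × T = 13.51 × 3650 = 49330 m
   = 49.3 km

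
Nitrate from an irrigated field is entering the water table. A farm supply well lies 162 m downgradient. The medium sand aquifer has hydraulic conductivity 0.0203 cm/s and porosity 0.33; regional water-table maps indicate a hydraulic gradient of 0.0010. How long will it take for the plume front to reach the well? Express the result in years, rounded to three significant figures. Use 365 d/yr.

K = 0.0203 cm/s × 864 = 17.54 m/d
Specific discharge q = 17.54 × 0.0010 = 0.01754 m/d
v_s = q/n_e = 0.01754/0.33 = 0.05315 m/d
t = L / v = 162 / 0.05315 = 3048 d
   = 3048 / 365 = 8.35 yr

8.35 years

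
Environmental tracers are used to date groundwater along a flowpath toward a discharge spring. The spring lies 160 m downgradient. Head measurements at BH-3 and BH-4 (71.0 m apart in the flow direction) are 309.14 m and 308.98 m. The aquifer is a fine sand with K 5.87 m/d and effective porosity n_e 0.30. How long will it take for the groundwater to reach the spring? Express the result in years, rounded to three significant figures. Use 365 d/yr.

9.94 years

Hydraulic gradient i = (309.14 − 308.98) / 71.0 = 0.16 / 71.0 = 0.002254
Darcy flux q = K·i = 5.87 × 0.002254 = 0.01323 m/d
Average linear velocity = 0.01323 / 0.30 = 0.04409 m/d
t = L / v = 160 / 0.04409 = 3629 d
   = 3629 / 365 = 9.94 yr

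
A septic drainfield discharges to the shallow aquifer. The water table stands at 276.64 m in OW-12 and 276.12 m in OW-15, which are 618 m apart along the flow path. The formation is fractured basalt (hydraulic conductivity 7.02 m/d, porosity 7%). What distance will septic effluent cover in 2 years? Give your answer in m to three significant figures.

61.6 m

Hydraulic gradient i = (276.64 − 276.12) / 618 = 0.52 / 618 = 8.414e-4
q = Ki = 7.02 × 8.414e-4 = 0.005907 m/d
Average linear velocity = 0.005907 / 0.07 = 0.08438 m/d
T = 2 yr × 365 = 730 d
L = v × T = 0.08438 × 730 = 61.60 m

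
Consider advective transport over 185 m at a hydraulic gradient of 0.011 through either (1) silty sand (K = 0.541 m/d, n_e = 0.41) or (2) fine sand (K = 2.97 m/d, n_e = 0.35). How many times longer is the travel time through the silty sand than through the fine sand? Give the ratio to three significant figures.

Unit 1 (silty sand): v = 0.541×0.011/0.41 = 0.01451 m/d, t = 185/0.01451 = 12750 d
Unit 2 (fine sand): v = 2.97×0.011/0.35 = 0.09334 m/d, t = 185/0.09334 = 1982 d
t(silty sand) / t(fine sand) = 12750/1982 = 6.43

6.43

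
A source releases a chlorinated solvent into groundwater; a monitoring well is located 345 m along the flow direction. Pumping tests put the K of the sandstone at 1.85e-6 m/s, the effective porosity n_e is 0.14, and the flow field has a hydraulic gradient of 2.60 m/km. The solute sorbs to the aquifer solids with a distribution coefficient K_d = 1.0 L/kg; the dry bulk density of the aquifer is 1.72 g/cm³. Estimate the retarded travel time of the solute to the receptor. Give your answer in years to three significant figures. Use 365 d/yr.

4230 years

K = 1.85e-6 m/s × 86400 s/d = 0.1598 m/d
q = Ki = 0.1598 × 0.0026 = 4.156e-4 m/d
Seepage velocity v = q / n = 4.156e-4 / 0.14 = 0.002968 m/d
Retardation R = 1 + ρ_b·K_d/n = 1 + 1.72×1.0/0.14 = 13.29
Contaminant velocity v_c = v/R = 0.002968/13.29 = 2.234e-4 m/d
t = L/v_c = 345/2.234e-4 = 1.544e6 d
   = 1.544e6/365 = 4230 yr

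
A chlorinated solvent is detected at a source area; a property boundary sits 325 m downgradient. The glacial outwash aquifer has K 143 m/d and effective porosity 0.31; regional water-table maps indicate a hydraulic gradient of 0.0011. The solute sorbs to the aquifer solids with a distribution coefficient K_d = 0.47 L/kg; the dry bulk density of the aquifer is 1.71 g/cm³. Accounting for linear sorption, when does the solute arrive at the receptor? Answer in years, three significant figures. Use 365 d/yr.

Specific discharge q = 143 × 0.0011 = 0.1573 m/d
Average linear velocity = 0.1573 / 0.31 = 0.5074 m/d
Retardation R = 1 + ρ_b·K_d/n = 1 + 1.71×0.47/0.31 = 3.593
Contaminant velocity v_c = v/R = 0.5074/3.593 = 0.1412 m/d
t = L/v_c = 325/0.1412 = 2301 d
   = 2301/365 = 6.30 yr

6.30 years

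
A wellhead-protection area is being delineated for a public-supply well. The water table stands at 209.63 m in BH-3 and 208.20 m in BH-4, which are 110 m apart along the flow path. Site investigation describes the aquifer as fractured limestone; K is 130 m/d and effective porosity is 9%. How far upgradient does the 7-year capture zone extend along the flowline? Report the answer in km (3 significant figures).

Hydraulic gradient i = (209.63 − 208.20) / 110 = 1.43 / 110 = 0.01300
q = Ki = 130 × 0.01300 = 1.690 m/d
v = Ki/n = 130·0.01300/0.09 = 18.78 m/d
T = 7 yr × 365 = 2555 d
L = v × T = 18.78 × 2555 = 47980 m
   = 48.0 km

48.0 km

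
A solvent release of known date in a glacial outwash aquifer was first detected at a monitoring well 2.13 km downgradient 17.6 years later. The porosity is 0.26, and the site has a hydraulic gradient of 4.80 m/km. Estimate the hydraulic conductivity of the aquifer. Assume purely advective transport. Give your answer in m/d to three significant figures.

t = 17.6 years = 6424 d
L = 2.13 km = 2130 m
v = L / t = 2130 / 6424 = 0.3316 m/d
K = v · n / i = 0.3316 × 0.26 / 0.0048 = 18.0 m/d

18.0 m/d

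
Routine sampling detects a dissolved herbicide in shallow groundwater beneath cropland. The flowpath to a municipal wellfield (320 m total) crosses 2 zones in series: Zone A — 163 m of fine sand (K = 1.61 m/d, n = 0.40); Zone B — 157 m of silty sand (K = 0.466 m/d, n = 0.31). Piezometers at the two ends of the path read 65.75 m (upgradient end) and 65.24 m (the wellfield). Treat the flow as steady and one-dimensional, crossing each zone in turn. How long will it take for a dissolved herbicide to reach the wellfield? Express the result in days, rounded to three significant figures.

97800 days

Total head drop ΔH = 65.75 − 65.24 = 0.51 m
Steady 1-D flow in series ⇒ the Darcy flux q is identical in every zone and the zone head losses add (resistances L/K in series).
Σ(L/K) = 163/1.61 + 157/0.466 = 101.2 + 336.9 = 438.2 d
q = ΔH / Σ(L/K) = 0.51 / 438.2 = 0.001164 m/d (same in every zone)
Zone A: v = q/n = 0.001164/0.40 = 0.002910 m/d → t_A = 163/0.002910 = 56010 d
Zone B: v = q/n = 0.001164/0.31 = 0.003755 m/d → t_B = 157/0.003755 = 41810 d
Total t = 56010 + 41810 = 97830 d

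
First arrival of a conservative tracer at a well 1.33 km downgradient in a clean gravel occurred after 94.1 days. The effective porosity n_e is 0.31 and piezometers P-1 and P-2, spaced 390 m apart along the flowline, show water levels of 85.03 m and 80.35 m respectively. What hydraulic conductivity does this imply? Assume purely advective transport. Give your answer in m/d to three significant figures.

Hydraulic gradient i = (85.03 − 80.35) / 390 = 4.68 / 390 = 0.01200
L = 1.33 km = 1330 m
v = L / t = 1330 / 94.1 = 14.13 m/d
K = v · n / i = 14.13 × 0.31 / 0.01200 = 365 m/d

365 m/d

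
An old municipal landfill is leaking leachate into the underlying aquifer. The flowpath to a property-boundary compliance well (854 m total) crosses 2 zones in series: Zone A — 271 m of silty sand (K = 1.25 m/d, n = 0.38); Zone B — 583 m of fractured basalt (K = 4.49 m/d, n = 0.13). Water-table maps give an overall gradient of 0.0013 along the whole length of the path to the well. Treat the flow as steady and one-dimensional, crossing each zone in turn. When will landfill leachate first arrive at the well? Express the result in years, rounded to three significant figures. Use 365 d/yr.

153 years

Continuity: the same q passes through each zone, so ΔH = q·Σ(L_j/K_j) — the zones act as resistances in series.
Σ(L/K) = 271/1.25 + 583/4.49 = 216.8 + 129.8 = 346.6 d
K_eq = L_total / Σ(L/K) = 854 / 346.6 = 2.464 m/d
q = K_eq · i = 2.464 × 0.0013 = 0.003203 m/d (same in every zone)
Zone A: v = q/n = 0.003203/0.38 = 0.008428 m/d → t_A = 271/0.008428 = 32150 d
Zone B: v = q/n = 0.003203/0.13 = 0.02464 m/d → t_B = 583/0.02464 = 23660 d
Total t = 32150 + 23660 = 55820 d
   = 55820 / 365 = 153 yr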